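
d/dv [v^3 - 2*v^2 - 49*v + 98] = 3*v^2 - 4*v - 49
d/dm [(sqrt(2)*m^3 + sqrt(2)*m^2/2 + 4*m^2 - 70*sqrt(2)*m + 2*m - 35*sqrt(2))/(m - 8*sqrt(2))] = (4*sqrt(2)*m^3 - 88*m^2 + sqrt(2)*m^2 - 128*sqrt(2)*m - 32*m + 38*sqrt(2) + 2240)/(2*(m^2 - 16*sqrt(2)*m + 128))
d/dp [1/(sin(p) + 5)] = -cos(p)/(sin(p) + 5)^2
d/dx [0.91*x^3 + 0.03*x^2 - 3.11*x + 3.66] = 2.73*x^2 + 0.06*x - 3.11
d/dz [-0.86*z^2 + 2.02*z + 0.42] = 2.02 - 1.72*z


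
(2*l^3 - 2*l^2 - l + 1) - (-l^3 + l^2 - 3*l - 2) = 3*l^3 - 3*l^2 + 2*l + 3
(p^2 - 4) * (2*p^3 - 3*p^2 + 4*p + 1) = 2*p^5 - 3*p^4 - 4*p^3 + 13*p^2 - 16*p - 4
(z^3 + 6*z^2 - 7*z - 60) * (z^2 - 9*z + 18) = z^5 - 3*z^4 - 43*z^3 + 111*z^2 + 414*z - 1080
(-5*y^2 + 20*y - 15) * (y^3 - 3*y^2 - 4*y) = -5*y^5 + 35*y^4 - 55*y^3 - 35*y^2 + 60*y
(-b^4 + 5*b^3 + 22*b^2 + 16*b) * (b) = -b^5 + 5*b^4 + 22*b^3 + 16*b^2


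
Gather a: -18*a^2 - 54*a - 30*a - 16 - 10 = -18*a^2 - 84*a - 26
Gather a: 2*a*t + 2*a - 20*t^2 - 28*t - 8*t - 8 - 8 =a*(2*t + 2) - 20*t^2 - 36*t - 16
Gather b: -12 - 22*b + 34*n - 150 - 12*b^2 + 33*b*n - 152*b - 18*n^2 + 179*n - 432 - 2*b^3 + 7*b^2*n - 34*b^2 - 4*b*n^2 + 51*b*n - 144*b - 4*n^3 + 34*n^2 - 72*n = -2*b^3 + b^2*(7*n - 46) + b*(-4*n^2 + 84*n - 318) - 4*n^3 + 16*n^2 + 141*n - 594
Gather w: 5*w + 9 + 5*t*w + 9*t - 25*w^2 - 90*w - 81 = 9*t - 25*w^2 + w*(5*t - 85) - 72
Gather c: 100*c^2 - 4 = 100*c^2 - 4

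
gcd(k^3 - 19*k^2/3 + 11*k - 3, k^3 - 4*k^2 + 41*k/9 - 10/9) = k - 1/3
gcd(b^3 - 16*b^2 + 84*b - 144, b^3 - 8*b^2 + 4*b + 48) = b^2 - 10*b + 24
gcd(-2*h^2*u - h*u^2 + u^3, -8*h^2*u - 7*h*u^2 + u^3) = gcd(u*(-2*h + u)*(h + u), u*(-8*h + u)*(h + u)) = h*u + u^2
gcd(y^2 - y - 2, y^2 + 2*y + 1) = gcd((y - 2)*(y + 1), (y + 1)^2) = y + 1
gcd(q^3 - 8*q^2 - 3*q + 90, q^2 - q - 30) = q - 6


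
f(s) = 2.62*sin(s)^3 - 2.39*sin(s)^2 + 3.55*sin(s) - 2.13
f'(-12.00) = 2.74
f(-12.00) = -0.51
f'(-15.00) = -7.58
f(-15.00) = -6.17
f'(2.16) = -2.78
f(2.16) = 0.68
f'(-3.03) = -4.15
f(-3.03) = -2.56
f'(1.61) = -0.26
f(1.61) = 1.64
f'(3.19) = -3.80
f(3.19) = -2.31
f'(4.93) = 3.39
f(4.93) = -10.31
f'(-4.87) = 1.02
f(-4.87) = 1.57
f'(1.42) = 0.98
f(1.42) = 1.58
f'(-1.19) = 5.49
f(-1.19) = -9.58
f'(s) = 7.86*sin(s)^2*cos(s) - 4.78*sin(s)*cos(s) + 3.55*cos(s)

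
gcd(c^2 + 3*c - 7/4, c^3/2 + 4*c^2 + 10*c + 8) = 1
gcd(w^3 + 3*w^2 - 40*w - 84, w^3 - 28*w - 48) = w^2 - 4*w - 12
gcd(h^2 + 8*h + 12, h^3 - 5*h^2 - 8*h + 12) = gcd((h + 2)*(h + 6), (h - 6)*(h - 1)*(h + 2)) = h + 2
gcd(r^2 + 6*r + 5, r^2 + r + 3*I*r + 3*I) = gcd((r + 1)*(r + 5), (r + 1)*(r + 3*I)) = r + 1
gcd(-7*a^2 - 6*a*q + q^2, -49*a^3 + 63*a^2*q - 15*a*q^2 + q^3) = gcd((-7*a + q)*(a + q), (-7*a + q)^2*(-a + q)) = -7*a + q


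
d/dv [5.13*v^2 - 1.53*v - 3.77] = 10.26*v - 1.53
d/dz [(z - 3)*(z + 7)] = 2*z + 4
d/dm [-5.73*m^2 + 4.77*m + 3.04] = 4.77 - 11.46*m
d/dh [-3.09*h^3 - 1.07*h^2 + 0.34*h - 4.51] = -9.27*h^2 - 2.14*h + 0.34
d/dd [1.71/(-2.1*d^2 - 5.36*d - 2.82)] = (7.182*d + 9.1656)/(2.1*d^2 + 5.36*d + 2.82)^2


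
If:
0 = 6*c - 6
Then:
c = 1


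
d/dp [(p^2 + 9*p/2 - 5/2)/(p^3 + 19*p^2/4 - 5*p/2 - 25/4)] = 2*(-8*p^2 + 8*p - 11)/(16*p^4 - 8*p^3 - 39*p^2 + 10*p + 25)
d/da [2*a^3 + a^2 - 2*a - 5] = 6*a^2 + 2*a - 2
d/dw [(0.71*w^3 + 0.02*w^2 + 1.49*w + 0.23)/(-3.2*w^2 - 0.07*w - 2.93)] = (-2.272*w^4 - 0.0994*w^3 - 1.4743*w^2 + 1.3548*w - 4.3496)/(10.24*w^4 + 0.448*w^3 + 18.7569*w^2 + 0.4102*w + 8.5849)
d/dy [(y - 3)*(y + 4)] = 2*y + 1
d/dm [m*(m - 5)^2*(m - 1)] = 4*m^3 - 33*m^2 + 70*m - 25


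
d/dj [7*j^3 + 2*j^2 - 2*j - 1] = 21*j^2 + 4*j - 2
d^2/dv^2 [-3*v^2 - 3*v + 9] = -6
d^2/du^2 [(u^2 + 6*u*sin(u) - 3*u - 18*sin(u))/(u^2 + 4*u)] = 2*(-3*u^5*sin(u) - 15*u^4*sin(u) - 6*u^4*cos(u) + 30*u^3*sin(u) + 12*u^3*cos(u) - 7*u^3 + 90*u^2*sin(u) + 216*u^2*cos(u) - 216*u*sin(u) + 288*u*cos(u) - 288*sin(u))/(u^3*(u^3 + 12*u^2 + 48*u + 64))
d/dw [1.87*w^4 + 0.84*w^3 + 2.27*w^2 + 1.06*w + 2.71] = 7.48*w^3 + 2.52*w^2 + 4.54*w + 1.06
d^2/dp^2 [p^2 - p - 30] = 2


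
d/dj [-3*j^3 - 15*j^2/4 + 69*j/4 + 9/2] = -9*j^2 - 15*j/2 + 69/4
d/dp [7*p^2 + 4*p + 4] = 14*p + 4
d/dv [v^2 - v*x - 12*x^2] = 2*v - x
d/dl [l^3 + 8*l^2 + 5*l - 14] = 3*l^2 + 16*l + 5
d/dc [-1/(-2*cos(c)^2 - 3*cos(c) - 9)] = (4*cos(c) + 3)*sin(c)/(3*cos(c) + cos(2*c) + 10)^2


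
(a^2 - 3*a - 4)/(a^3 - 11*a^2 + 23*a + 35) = (a - 4)/(a^2 - 12*a + 35)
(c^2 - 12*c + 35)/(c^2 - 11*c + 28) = (c - 5)/(c - 4)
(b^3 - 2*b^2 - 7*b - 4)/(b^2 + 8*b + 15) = (b^3 - 2*b^2 - 7*b - 4)/(b^2 + 8*b + 15)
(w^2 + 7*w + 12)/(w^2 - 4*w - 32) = (w + 3)/(w - 8)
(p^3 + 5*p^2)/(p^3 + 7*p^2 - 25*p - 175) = p^2/(p^2 + 2*p - 35)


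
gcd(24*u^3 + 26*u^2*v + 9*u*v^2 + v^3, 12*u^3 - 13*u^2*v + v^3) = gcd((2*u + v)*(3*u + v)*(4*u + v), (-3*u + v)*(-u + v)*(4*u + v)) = 4*u + v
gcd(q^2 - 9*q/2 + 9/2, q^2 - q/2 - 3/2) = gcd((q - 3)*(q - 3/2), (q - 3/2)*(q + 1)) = q - 3/2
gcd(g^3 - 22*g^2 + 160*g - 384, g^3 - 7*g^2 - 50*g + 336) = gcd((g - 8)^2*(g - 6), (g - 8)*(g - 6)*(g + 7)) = g^2 - 14*g + 48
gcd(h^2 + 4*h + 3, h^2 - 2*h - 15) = h + 3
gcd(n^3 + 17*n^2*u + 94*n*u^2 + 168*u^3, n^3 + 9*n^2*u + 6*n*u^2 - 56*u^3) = n^2 + 11*n*u + 28*u^2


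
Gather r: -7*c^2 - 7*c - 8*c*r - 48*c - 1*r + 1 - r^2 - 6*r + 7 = -7*c^2 - 55*c - r^2 + r*(-8*c - 7) + 8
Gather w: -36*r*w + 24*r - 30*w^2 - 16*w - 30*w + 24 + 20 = 24*r - 30*w^2 + w*(-36*r - 46) + 44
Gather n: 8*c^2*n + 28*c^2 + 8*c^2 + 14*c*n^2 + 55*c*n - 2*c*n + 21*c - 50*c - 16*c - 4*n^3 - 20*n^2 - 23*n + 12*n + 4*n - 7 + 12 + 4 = 36*c^2 - 45*c - 4*n^3 + n^2*(14*c - 20) + n*(8*c^2 + 53*c - 7) + 9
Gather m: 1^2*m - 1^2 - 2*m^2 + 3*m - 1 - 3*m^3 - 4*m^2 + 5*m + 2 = -3*m^3 - 6*m^2 + 9*m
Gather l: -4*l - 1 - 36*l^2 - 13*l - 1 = -36*l^2 - 17*l - 2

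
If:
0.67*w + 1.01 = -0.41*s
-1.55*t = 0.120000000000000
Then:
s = -1.63414634146341*w - 2.46341463414634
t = -0.08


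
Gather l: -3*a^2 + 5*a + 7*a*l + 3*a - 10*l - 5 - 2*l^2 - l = -3*a^2 + 8*a - 2*l^2 + l*(7*a - 11) - 5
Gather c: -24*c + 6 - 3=3 - 24*c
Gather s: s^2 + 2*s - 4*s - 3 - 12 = s^2 - 2*s - 15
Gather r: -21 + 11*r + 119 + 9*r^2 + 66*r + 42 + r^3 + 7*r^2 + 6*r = r^3 + 16*r^2 + 83*r + 140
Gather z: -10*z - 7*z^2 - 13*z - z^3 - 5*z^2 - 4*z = -z^3 - 12*z^2 - 27*z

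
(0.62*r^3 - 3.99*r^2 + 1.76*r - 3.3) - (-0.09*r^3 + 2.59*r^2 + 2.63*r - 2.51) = 0.71*r^3 - 6.58*r^2 - 0.87*r - 0.79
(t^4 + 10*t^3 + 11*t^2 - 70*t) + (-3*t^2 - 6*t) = t^4 + 10*t^3 + 8*t^2 - 76*t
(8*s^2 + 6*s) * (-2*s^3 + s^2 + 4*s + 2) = -16*s^5 - 4*s^4 + 38*s^3 + 40*s^2 + 12*s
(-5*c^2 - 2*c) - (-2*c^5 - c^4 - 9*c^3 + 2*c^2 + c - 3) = 2*c^5 + c^4 + 9*c^3 - 7*c^2 - 3*c + 3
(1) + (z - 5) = z - 4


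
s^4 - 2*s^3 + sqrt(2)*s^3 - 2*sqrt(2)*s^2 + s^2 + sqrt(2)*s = s*(s - 1)^2*(s + sqrt(2))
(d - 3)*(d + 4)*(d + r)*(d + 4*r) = d^4 + 5*d^3*r + d^3 + 4*d^2*r^2 + 5*d^2*r - 12*d^2 + 4*d*r^2 - 60*d*r - 48*r^2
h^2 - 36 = (h - 6)*(h + 6)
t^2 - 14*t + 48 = (t - 8)*(t - 6)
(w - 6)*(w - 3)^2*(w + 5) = w^4 - 7*w^3 - 15*w^2 + 171*w - 270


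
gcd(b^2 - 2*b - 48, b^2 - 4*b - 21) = 1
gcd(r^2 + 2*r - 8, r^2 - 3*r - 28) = r + 4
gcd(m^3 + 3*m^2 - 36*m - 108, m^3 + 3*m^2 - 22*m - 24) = m + 6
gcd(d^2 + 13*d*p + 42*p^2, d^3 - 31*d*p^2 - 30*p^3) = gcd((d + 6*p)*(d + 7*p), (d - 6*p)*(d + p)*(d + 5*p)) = 1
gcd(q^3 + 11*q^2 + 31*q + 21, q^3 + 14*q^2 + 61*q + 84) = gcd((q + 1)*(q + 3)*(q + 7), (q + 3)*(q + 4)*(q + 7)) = q^2 + 10*q + 21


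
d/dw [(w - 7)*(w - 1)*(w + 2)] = 3*w^2 - 12*w - 9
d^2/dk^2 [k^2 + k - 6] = 2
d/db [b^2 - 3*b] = 2*b - 3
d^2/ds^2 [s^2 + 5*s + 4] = 2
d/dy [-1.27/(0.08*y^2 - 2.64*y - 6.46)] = (0.2032*y - 3.3528)/(-0.08*y^2 + 2.64*y + 6.46)^2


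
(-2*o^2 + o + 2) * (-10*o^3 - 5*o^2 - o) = 20*o^5 - 23*o^3 - 11*o^2 - 2*o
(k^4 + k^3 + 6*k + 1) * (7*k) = 7*k^5 + 7*k^4 + 42*k^2 + 7*k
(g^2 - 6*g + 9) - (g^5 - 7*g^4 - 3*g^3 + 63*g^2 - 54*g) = -g^5 + 7*g^4 + 3*g^3 - 62*g^2 + 48*g + 9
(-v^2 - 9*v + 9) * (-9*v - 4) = 9*v^3 + 85*v^2 - 45*v - 36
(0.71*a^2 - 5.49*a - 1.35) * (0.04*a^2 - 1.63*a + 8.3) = 0.0284*a^4 - 1.3769*a^3 + 14.7877*a^2 - 43.3665*a - 11.205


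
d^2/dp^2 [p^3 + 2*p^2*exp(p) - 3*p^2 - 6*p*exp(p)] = 2*p^2*exp(p) + 2*p*exp(p) + 6*p - 8*exp(p) - 6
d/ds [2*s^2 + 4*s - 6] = 4*s + 4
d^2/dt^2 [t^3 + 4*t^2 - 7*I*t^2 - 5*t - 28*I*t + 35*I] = 6*t + 8 - 14*I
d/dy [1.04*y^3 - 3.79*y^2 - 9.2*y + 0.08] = 3.12*y^2 - 7.58*y - 9.2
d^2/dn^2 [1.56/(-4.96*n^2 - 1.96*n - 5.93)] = (76.756992*n^2 + 30.331392*n - 1.56*(9.92*n + 1.96)*(19.84*n + 3.92) + 91.767936)/(4.96*n^2 + 1.96*n + 5.93)^3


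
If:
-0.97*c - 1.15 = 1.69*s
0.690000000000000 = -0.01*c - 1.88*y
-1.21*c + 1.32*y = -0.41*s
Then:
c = -0.53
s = -0.38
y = -0.36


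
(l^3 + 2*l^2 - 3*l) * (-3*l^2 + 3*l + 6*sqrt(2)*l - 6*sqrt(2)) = -3*l^5 - 3*l^4 + 6*sqrt(2)*l^4 + 6*sqrt(2)*l^3 + 15*l^3 - 30*sqrt(2)*l^2 - 9*l^2 + 18*sqrt(2)*l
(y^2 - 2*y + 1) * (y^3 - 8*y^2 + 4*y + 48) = y^5 - 10*y^4 + 21*y^3 + 32*y^2 - 92*y + 48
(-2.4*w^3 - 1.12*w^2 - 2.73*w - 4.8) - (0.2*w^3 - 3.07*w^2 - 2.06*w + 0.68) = -2.6*w^3 + 1.95*w^2 - 0.67*w - 5.48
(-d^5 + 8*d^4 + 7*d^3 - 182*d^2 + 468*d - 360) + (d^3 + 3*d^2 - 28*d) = -d^5 + 8*d^4 + 8*d^3 - 179*d^2 + 440*d - 360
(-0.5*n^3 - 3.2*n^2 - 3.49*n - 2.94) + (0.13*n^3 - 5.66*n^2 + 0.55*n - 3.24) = -0.37*n^3 - 8.86*n^2 - 2.94*n - 6.18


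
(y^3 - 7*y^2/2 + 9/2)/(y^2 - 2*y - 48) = (-2*y^3 + 7*y^2 - 9)/(2*(-y^2 + 2*y + 48))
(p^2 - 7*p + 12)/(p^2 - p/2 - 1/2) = 2*(-p^2 + 7*p - 12)/(-2*p^2 + p + 1)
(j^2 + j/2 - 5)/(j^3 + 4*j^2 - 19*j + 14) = (j + 5/2)/(j^2 + 6*j - 7)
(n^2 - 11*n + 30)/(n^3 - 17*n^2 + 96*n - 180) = 1/(n - 6)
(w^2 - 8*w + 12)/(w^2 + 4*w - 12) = (w - 6)/(w + 6)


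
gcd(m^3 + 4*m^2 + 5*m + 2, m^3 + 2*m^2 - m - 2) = m^2 + 3*m + 2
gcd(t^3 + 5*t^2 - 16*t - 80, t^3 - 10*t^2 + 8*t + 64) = t - 4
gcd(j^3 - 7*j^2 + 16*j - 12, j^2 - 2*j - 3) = j - 3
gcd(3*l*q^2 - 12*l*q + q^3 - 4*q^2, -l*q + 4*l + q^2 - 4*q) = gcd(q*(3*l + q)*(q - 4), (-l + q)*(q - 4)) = q - 4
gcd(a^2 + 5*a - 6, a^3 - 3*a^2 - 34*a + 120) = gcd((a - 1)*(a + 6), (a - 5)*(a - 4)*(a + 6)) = a + 6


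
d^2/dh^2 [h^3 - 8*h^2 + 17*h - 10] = 6*h - 16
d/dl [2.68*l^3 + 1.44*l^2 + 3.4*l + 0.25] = 8.04*l^2 + 2.88*l + 3.4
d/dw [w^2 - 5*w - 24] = 2*w - 5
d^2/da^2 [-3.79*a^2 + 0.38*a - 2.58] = -7.58000000000000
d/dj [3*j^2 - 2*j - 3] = 6*j - 2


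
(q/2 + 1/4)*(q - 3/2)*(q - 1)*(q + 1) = q^4/2 - q^3/2 - 7*q^2/8 + q/2 + 3/8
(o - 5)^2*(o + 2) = o^3 - 8*o^2 + 5*o + 50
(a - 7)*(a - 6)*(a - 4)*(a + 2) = a^4 - 15*a^3 + 60*a^2 + 20*a - 336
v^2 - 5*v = v*(v - 5)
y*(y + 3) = y^2 + 3*y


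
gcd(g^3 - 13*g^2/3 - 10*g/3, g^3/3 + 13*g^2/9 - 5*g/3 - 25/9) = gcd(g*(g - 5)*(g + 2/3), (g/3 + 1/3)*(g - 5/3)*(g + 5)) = 1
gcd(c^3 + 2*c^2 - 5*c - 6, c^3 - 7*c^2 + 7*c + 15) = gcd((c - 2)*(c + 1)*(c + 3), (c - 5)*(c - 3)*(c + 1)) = c + 1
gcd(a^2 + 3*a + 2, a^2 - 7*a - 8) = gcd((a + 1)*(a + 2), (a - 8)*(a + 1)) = a + 1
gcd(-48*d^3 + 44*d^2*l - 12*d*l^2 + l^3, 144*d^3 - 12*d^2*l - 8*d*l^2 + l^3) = 6*d - l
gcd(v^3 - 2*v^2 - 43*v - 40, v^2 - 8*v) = v - 8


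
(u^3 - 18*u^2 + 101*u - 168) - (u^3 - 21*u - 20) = -18*u^2 + 122*u - 148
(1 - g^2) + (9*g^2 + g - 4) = 8*g^2 + g - 3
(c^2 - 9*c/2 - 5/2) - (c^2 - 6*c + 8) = 3*c/2 - 21/2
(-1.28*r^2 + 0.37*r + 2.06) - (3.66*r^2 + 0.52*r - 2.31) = -4.94*r^2 - 0.15*r + 4.37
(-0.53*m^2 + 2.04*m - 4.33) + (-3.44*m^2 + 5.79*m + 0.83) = -3.97*m^2 + 7.83*m - 3.5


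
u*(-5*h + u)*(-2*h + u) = 10*h^2*u - 7*h*u^2 + u^3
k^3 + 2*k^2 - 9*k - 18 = (k - 3)*(k + 2)*(k + 3)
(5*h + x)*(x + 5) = 5*h*x + 25*h + x^2 + 5*x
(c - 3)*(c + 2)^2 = c^3 + c^2 - 8*c - 12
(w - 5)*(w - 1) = w^2 - 6*w + 5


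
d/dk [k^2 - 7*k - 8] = 2*k - 7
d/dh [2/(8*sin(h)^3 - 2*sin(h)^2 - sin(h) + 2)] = 2*(-24*sin(h)^2 + 4*sin(h) + 1)*cos(h)/(5*sin(h) - 2*sin(3*h) + cos(2*h) + 1)^2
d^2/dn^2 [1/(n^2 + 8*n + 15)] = 2*(-n^2 - 8*n + 4*(n + 4)^2 - 15)/(n^2 + 8*n + 15)^3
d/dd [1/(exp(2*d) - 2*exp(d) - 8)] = 2*(1 - exp(d))*exp(d)/(-exp(2*d) + 2*exp(d) + 8)^2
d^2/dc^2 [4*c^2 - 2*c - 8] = 8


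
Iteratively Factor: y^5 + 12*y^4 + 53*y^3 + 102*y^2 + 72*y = (y + 4)*(y^4 + 8*y^3 + 21*y^2 + 18*y) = (y + 2)*(y + 4)*(y^3 + 6*y^2 + 9*y) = (y + 2)*(y + 3)*(y + 4)*(y^2 + 3*y) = y*(y + 2)*(y + 3)*(y + 4)*(y + 3)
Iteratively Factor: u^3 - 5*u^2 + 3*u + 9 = (u - 3)*(u^2 - 2*u - 3) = (u - 3)*(u + 1)*(u - 3)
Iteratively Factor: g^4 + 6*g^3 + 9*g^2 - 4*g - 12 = (g - 1)*(g^3 + 7*g^2 + 16*g + 12) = (g - 1)*(g + 2)*(g^2 + 5*g + 6) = (g - 1)*(g + 2)^2*(g + 3)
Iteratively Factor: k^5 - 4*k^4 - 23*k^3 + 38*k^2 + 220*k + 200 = (k + 2)*(k^4 - 6*k^3 - 11*k^2 + 60*k + 100) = (k - 5)*(k + 2)*(k^3 - k^2 - 16*k - 20) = (k - 5)*(k + 2)^2*(k^2 - 3*k - 10) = (k - 5)*(k + 2)^3*(k - 5)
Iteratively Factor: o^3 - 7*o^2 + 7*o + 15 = (o + 1)*(o^2 - 8*o + 15) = (o - 5)*(o + 1)*(o - 3)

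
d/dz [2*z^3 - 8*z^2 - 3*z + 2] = 6*z^2 - 16*z - 3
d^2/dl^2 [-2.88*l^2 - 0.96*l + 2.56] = -5.76000000000000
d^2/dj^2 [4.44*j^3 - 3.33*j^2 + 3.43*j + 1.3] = 26.64*j - 6.66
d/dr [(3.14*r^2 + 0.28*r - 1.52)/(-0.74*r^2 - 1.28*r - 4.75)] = (-3.812*r^2 - 32.0796*r - 3.2756)/(0.5476*r^4 + 1.8944*r^3 + 8.6684*r^2 + 12.16*r + 22.5625)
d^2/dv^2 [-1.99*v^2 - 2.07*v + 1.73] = -3.98000000000000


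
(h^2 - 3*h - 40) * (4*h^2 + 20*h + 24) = 4*h^4 + 8*h^3 - 196*h^2 - 872*h - 960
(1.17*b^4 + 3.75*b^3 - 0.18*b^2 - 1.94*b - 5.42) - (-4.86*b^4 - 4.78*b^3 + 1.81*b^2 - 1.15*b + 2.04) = 6.03*b^4 + 8.53*b^3 - 1.99*b^2 - 0.79*b - 7.46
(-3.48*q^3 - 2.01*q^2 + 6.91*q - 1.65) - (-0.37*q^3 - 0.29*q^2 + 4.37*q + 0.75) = -3.11*q^3 - 1.72*q^2 + 2.54*q - 2.4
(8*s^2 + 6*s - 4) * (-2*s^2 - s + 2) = -16*s^4 - 20*s^3 + 18*s^2 + 16*s - 8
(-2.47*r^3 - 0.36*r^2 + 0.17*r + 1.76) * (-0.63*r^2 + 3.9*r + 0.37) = 1.5561*r^5 - 9.4062*r^4 - 2.425*r^3 - 0.579*r^2 + 6.9269*r + 0.6512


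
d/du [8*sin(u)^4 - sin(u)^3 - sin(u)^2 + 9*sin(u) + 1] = (32*sin(u)^3 - 3*sin(u)^2 - 2*sin(u) + 9)*cos(u)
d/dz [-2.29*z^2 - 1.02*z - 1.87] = -4.58*z - 1.02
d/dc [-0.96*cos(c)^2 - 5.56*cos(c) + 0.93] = (1.92*cos(c) + 5.56)*sin(c)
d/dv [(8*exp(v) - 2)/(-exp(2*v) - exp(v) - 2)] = 2*((2*exp(v) + 1)*(4*exp(v) - 1) - 4*exp(2*v) - 4*exp(v) - 8)*exp(v)/(exp(2*v) + exp(v) + 2)^2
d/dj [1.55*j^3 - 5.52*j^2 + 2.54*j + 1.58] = 4.65*j^2 - 11.04*j + 2.54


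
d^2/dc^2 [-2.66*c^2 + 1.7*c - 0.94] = -5.32000000000000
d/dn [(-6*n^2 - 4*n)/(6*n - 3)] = 4*(-3*n^2 + 3*n + 1)/(3*(4*n^2 - 4*n + 1))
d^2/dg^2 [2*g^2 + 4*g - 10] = 4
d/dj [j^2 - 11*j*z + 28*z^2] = 2*j - 11*z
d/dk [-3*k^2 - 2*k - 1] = -6*k - 2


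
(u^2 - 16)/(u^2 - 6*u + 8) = (u + 4)/(u - 2)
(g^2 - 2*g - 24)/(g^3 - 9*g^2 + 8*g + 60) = (g + 4)/(g^2 - 3*g - 10)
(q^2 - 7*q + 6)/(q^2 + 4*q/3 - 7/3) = 3*(q - 6)/(3*q + 7)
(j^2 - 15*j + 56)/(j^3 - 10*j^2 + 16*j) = (j - 7)/(j*(j - 2))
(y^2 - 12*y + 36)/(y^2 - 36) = (y - 6)/(y + 6)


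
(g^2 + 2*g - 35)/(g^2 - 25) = (g + 7)/(g + 5)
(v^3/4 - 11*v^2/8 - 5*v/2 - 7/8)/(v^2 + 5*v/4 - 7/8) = (2*v^3 - 11*v^2 - 20*v - 7)/(8*v^2 + 10*v - 7)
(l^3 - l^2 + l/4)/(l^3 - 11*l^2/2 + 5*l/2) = (l - 1/2)/(l - 5)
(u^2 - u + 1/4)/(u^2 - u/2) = (u - 1/2)/u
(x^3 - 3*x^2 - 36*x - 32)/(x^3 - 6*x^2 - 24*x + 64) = (x + 1)/(x - 2)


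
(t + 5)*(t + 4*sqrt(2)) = t^2 + 5*t + 4*sqrt(2)*t + 20*sqrt(2)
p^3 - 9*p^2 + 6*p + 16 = (p - 8)*(p - 2)*(p + 1)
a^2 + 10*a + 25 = (a + 5)^2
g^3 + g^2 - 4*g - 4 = (g - 2)*(g + 1)*(g + 2)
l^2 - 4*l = l*(l - 4)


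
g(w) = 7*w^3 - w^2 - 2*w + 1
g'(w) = 21*w^2 - 2*w - 2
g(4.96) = 820.65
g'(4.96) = 504.71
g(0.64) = 1.15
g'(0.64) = 5.32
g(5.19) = 942.27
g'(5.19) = 553.28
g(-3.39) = -276.42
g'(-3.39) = 246.11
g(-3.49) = -301.76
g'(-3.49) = 260.76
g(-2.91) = -174.14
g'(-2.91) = 181.65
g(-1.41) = -17.79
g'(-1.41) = 42.57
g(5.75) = 1287.20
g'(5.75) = 680.81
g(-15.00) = -23819.00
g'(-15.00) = 4753.00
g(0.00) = 1.00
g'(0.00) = -2.00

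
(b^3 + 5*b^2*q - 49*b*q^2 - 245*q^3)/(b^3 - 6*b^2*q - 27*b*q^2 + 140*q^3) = (-b - 7*q)/(-b + 4*q)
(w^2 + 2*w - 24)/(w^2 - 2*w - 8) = (w + 6)/(w + 2)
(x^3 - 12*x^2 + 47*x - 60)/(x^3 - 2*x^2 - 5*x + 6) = (x^2 - 9*x + 20)/(x^2 + x - 2)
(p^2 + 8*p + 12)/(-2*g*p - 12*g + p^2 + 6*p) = (p + 2)/(-2*g + p)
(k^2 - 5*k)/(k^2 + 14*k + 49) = k*(k - 5)/(k^2 + 14*k + 49)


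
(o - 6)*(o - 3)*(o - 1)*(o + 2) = o^4 - 8*o^3 + 7*o^2 + 36*o - 36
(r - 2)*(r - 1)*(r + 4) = r^3 + r^2 - 10*r + 8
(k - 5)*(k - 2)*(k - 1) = k^3 - 8*k^2 + 17*k - 10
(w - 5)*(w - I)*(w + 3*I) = w^3 - 5*w^2 + 2*I*w^2 + 3*w - 10*I*w - 15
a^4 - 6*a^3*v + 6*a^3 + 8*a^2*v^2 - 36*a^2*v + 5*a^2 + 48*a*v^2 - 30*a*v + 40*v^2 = (a + 1)*(a + 5)*(a - 4*v)*(a - 2*v)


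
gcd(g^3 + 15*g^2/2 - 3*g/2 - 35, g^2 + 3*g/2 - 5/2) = g + 5/2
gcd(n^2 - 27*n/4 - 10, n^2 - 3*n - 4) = 1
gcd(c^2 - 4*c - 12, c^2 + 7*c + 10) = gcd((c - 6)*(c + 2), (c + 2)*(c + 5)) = c + 2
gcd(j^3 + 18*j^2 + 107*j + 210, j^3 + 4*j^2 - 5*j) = j + 5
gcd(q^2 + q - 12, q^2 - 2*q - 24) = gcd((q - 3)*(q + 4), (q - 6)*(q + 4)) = q + 4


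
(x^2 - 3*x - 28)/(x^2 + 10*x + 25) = (x^2 - 3*x - 28)/(x^2 + 10*x + 25)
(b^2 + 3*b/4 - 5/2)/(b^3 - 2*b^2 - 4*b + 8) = (b - 5/4)/(b^2 - 4*b + 4)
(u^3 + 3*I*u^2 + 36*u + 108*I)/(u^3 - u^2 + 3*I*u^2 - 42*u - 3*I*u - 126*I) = (u^2 + 36)/(u^2 - u - 42)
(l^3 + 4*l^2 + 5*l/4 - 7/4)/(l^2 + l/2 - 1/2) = l + 7/2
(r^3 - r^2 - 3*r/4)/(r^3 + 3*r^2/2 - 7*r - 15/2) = r*(4*r^2 - 4*r - 3)/(2*(2*r^3 + 3*r^2 - 14*r - 15))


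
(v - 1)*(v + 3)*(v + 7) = v^3 + 9*v^2 + 11*v - 21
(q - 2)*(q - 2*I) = q^2 - 2*q - 2*I*q + 4*I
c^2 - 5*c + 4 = (c - 4)*(c - 1)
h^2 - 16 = (h - 4)*(h + 4)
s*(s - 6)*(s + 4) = s^3 - 2*s^2 - 24*s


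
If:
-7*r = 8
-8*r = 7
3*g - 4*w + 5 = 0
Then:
No Solution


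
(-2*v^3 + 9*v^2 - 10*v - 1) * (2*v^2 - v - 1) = -4*v^5 + 20*v^4 - 27*v^3 - v^2 + 11*v + 1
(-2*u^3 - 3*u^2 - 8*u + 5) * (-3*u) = 6*u^4 + 9*u^3 + 24*u^2 - 15*u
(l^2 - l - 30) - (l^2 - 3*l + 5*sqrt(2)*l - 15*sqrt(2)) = -5*sqrt(2)*l + 2*l - 30 + 15*sqrt(2)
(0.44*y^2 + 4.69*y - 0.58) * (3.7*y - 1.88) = 1.628*y^3 + 16.5258*y^2 - 10.9632*y + 1.0904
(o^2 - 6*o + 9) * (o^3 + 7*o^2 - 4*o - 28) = o^5 + o^4 - 37*o^3 + 59*o^2 + 132*o - 252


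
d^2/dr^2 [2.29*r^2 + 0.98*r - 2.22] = 4.58000000000000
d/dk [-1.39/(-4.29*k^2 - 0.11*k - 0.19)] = (-11.9262*k - 0.1529)/(4.29*k^2 + 0.11*k + 0.19)^2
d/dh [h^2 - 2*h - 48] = 2*h - 2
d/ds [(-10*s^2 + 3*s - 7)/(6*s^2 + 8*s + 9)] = (-98*s^2 - 96*s + 83)/(36*s^4 + 96*s^3 + 172*s^2 + 144*s + 81)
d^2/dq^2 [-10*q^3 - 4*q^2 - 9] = -60*q - 8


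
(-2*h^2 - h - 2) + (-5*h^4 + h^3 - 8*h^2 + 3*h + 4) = -5*h^4 + h^3 - 10*h^2 + 2*h + 2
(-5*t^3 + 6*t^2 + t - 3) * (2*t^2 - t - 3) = -10*t^5 + 17*t^4 + 11*t^3 - 25*t^2 + 9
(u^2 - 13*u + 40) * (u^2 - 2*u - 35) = u^4 - 15*u^3 + 31*u^2 + 375*u - 1400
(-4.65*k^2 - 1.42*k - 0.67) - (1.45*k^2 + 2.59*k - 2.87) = -6.1*k^2 - 4.01*k + 2.2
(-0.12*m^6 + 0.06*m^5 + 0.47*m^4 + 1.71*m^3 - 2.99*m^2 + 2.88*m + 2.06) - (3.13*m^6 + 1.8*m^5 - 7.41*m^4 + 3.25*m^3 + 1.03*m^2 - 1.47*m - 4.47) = -3.25*m^6 - 1.74*m^5 + 7.88*m^4 - 1.54*m^3 - 4.02*m^2 + 4.35*m + 6.53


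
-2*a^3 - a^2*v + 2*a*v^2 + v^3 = (-a + v)*(a + v)*(2*a + v)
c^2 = c^2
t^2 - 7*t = t*(t - 7)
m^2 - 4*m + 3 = (m - 3)*(m - 1)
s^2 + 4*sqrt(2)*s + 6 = (s + sqrt(2))*(s + 3*sqrt(2))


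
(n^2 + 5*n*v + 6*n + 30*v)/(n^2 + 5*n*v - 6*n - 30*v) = (n + 6)/(n - 6)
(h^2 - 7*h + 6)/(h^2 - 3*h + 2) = (h - 6)/(h - 2)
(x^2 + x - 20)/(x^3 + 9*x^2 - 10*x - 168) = (x + 5)/(x^2 + 13*x + 42)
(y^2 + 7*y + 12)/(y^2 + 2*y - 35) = (y^2 + 7*y + 12)/(y^2 + 2*y - 35)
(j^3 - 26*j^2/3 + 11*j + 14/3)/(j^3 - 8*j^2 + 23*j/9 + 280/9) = 3*(3*j^2 - 5*j - 2)/(9*j^2 - 9*j - 40)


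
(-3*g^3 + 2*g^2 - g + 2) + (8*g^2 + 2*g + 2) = -3*g^3 + 10*g^2 + g + 4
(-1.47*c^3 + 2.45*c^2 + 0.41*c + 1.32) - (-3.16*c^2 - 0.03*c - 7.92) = -1.47*c^3 + 5.61*c^2 + 0.44*c + 9.24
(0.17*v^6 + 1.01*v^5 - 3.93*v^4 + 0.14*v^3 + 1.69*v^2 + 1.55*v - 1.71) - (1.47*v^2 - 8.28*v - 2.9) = 0.17*v^6 + 1.01*v^5 - 3.93*v^4 + 0.14*v^3 + 0.22*v^2 + 9.83*v + 1.19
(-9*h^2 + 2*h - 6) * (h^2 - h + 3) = -9*h^4 + 11*h^3 - 35*h^2 + 12*h - 18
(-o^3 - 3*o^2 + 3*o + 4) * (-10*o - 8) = 10*o^4 + 38*o^3 - 6*o^2 - 64*o - 32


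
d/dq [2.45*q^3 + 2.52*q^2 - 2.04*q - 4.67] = 7.35*q^2 + 5.04*q - 2.04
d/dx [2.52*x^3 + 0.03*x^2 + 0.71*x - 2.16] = 7.56*x^2 + 0.06*x + 0.71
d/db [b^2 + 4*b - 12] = 2*b + 4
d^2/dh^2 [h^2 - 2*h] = 2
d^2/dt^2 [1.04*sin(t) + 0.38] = -1.04*sin(t)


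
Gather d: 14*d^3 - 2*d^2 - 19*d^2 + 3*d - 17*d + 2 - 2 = 14*d^3 - 21*d^2 - 14*d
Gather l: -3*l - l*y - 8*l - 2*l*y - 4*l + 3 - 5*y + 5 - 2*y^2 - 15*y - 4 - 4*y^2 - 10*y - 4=l*(-3*y - 15) - 6*y^2 - 30*y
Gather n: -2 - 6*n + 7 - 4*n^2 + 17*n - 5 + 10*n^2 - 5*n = 6*n^2 + 6*n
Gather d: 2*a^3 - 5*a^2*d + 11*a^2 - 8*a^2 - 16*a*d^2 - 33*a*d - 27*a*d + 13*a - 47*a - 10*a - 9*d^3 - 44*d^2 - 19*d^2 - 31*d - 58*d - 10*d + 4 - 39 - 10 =2*a^3 + 3*a^2 - 44*a - 9*d^3 + d^2*(-16*a - 63) + d*(-5*a^2 - 60*a - 99) - 45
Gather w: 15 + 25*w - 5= 25*w + 10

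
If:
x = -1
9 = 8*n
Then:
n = 9/8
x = -1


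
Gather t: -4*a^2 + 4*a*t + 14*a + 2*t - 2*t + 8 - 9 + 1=-4*a^2 + 4*a*t + 14*a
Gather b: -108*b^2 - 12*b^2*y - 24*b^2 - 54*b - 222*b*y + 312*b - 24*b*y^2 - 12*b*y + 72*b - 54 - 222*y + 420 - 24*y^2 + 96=b^2*(-12*y - 132) + b*(-24*y^2 - 234*y + 330) - 24*y^2 - 222*y + 462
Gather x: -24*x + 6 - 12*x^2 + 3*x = -12*x^2 - 21*x + 6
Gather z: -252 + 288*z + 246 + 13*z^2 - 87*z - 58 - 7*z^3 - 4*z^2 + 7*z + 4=-7*z^3 + 9*z^2 + 208*z - 60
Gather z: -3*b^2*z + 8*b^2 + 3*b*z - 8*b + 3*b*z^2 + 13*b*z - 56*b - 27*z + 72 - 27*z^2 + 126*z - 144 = 8*b^2 - 64*b + z^2*(3*b - 27) + z*(-3*b^2 + 16*b + 99) - 72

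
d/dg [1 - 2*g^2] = -4*g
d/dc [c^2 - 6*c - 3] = 2*c - 6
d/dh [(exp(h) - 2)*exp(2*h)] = (3*exp(h) - 4)*exp(2*h)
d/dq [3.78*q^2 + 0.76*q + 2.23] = 7.56*q + 0.76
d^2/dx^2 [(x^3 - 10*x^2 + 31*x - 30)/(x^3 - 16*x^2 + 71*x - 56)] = 12*(x^6 - 20*x^5 + 133*x^4 - 260*x^3 - 677*x^2 + 3880*x - 5409)/(x^9 - 48*x^8 + 981*x^7 - 11080*x^6 + 75027*x^5 - 308832*x^4 + 749015*x^3 - 997416*x^2 + 667968*x - 175616)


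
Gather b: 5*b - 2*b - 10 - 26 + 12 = 3*b - 24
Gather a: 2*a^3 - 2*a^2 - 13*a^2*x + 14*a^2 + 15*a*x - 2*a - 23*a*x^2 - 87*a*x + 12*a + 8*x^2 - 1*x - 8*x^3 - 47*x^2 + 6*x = 2*a^3 + a^2*(12 - 13*x) + a*(-23*x^2 - 72*x + 10) - 8*x^3 - 39*x^2 + 5*x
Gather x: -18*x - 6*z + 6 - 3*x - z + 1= -21*x - 7*z + 7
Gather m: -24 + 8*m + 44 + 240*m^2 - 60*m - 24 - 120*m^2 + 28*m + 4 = 120*m^2 - 24*m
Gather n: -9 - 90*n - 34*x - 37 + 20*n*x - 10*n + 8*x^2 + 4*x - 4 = n*(20*x - 100) + 8*x^2 - 30*x - 50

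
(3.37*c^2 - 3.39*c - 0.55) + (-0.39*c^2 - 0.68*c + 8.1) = 2.98*c^2 - 4.07*c + 7.55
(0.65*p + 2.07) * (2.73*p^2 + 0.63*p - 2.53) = 1.7745*p^3 + 6.0606*p^2 - 0.3404*p - 5.2371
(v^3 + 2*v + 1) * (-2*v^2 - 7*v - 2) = -2*v^5 - 7*v^4 - 6*v^3 - 16*v^2 - 11*v - 2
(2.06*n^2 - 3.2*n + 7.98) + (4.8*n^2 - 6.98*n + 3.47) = 6.86*n^2 - 10.18*n + 11.45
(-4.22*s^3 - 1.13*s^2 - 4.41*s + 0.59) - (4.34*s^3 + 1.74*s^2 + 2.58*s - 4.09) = -8.56*s^3 - 2.87*s^2 - 6.99*s + 4.68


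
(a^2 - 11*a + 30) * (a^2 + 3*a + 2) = a^4 - 8*a^3 - a^2 + 68*a + 60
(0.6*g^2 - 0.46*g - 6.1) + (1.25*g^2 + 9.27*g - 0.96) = 1.85*g^2 + 8.81*g - 7.06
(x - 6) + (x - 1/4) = 2*x - 25/4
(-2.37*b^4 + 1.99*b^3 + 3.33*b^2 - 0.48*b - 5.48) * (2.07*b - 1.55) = -4.9059*b^5 + 7.7928*b^4 + 3.8086*b^3 - 6.1551*b^2 - 10.5996*b + 8.494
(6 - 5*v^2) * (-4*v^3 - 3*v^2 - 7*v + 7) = 20*v^5 + 15*v^4 + 11*v^3 - 53*v^2 - 42*v + 42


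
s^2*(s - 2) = s^3 - 2*s^2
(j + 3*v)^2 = j^2 + 6*j*v + 9*v^2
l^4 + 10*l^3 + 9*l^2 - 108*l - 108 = (l - 3)*(l + 1)*(l + 6)^2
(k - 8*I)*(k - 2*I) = k^2 - 10*I*k - 16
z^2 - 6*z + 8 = (z - 4)*(z - 2)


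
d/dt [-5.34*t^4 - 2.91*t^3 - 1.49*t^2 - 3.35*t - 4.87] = -21.36*t^3 - 8.73*t^2 - 2.98*t - 3.35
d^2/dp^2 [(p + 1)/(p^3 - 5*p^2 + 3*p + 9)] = 6/(p^4 - 12*p^3 + 54*p^2 - 108*p + 81)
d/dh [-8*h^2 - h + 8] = -16*h - 1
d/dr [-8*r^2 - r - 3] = -16*r - 1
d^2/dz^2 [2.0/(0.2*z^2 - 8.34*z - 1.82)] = (0.16*z^2 - 6.672*z - 2.0*(0.4*z - 8.34)*(0.8*z - 16.68) - 1.456)/(-0.2*z^2 + 8.34*z + 1.82)^3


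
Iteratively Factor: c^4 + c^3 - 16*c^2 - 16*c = (c - 4)*(c^3 + 5*c^2 + 4*c) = c*(c - 4)*(c^2 + 5*c + 4) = c*(c - 4)*(c + 1)*(c + 4)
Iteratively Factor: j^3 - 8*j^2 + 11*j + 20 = (j - 4)*(j^2 - 4*j - 5) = (j - 4)*(j + 1)*(j - 5)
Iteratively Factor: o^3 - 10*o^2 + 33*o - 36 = (o - 3)*(o^2 - 7*o + 12) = (o - 4)*(o - 3)*(o - 3)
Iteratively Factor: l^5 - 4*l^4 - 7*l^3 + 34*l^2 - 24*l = (l - 4)*(l^4 - 7*l^2 + 6*l) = l*(l - 4)*(l^3 - 7*l + 6) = l*(l - 4)*(l - 2)*(l^2 + 2*l - 3) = l*(l - 4)*(l - 2)*(l + 3)*(l - 1)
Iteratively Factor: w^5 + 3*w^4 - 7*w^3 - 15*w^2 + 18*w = (w - 1)*(w^4 + 4*w^3 - 3*w^2 - 18*w) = (w - 1)*(w + 3)*(w^3 + w^2 - 6*w) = (w - 2)*(w - 1)*(w + 3)*(w^2 + 3*w) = w*(w - 2)*(w - 1)*(w + 3)*(w + 3)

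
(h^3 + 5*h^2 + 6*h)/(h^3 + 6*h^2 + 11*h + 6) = h/(h + 1)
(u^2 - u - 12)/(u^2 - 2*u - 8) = (u + 3)/(u + 2)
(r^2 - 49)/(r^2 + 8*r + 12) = (r^2 - 49)/(r^2 + 8*r + 12)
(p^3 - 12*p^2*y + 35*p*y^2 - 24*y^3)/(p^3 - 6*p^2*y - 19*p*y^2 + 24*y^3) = (p - 3*y)/(p + 3*y)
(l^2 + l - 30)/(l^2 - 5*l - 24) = (-l^2 - l + 30)/(-l^2 + 5*l + 24)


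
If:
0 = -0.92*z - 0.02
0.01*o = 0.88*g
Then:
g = 0.0113636363636364*o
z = -0.02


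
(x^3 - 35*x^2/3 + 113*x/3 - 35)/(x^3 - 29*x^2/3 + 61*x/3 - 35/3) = (x - 3)/(x - 1)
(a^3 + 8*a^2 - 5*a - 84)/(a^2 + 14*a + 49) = (a^2 + a - 12)/(a + 7)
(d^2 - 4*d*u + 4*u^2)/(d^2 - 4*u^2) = (d - 2*u)/(d + 2*u)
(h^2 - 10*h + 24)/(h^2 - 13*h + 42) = (h - 4)/(h - 7)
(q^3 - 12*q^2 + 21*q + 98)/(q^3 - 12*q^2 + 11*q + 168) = (q^2 - 5*q - 14)/(q^2 - 5*q - 24)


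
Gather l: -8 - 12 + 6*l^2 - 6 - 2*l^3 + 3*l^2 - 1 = -2*l^3 + 9*l^2 - 27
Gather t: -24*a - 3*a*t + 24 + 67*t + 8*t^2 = -24*a + 8*t^2 + t*(67 - 3*a) + 24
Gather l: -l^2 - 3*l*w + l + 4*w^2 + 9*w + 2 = -l^2 + l*(1 - 3*w) + 4*w^2 + 9*w + 2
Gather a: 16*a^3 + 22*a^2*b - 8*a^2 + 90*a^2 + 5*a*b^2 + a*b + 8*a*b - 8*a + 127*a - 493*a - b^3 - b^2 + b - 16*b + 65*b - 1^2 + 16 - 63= 16*a^3 + a^2*(22*b + 82) + a*(5*b^2 + 9*b - 374) - b^3 - b^2 + 50*b - 48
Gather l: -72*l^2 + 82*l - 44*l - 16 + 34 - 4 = -72*l^2 + 38*l + 14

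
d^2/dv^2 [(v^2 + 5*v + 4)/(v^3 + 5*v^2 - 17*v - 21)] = 2*(v^3 + 12*v^2 + 111*v + 232)/(v^6 + 12*v^5 - 15*v^4 - 440*v^3 + 315*v^2 + 5292*v - 9261)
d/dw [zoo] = 0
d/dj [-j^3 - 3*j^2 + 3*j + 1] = -3*j^2 - 6*j + 3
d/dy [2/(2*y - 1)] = -4/(2*y - 1)^2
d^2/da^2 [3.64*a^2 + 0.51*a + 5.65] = 7.28000000000000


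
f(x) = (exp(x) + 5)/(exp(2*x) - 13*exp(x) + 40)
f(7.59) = 0.00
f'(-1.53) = 0.02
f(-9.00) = 0.13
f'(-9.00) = 0.00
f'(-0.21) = 0.09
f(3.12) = 0.11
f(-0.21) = 0.19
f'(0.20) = 0.17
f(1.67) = -12.29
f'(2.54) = -1.79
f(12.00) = 0.00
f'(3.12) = -0.22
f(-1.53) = 0.14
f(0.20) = 0.24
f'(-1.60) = 0.01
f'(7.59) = -0.00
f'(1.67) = 178.52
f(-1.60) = 0.14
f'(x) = (exp(x) + 5)*(-2*exp(2*x) + 13*exp(x))/(exp(2*x) - 13*exp(x) + 40)^2 + exp(x)/(exp(2*x) - 13*exp(x) + 40)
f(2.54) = 0.49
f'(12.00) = 0.00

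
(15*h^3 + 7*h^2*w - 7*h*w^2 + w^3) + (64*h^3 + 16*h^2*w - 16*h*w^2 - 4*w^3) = 79*h^3 + 23*h^2*w - 23*h*w^2 - 3*w^3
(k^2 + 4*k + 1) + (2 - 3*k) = k^2 + k + 3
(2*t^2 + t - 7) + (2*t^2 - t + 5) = 4*t^2 - 2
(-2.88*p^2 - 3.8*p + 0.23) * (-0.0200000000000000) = 0.0576*p^2 + 0.076*p - 0.0046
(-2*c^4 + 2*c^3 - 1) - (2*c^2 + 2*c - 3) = -2*c^4 + 2*c^3 - 2*c^2 - 2*c + 2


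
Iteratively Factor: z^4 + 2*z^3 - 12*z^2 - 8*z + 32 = (z + 4)*(z^3 - 2*z^2 - 4*z + 8) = (z - 2)*(z + 4)*(z^2 - 4) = (z - 2)^2*(z + 4)*(z + 2)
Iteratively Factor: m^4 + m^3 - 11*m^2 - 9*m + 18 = (m - 3)*(m^3 + 4*m^2 + m - 6) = (m - 3)*(m + 2)*(m^2 + 2*m - 3) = (m - 3)*(m + 2)*(m + 3)*(m - 1)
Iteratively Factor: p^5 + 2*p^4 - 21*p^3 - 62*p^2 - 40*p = (p + 4)*(p^4 - 2*p^3 - 13*p^2 - 10*p) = (p - 5)*(p + 4)*(p^3 + 3*p^2 + 2*p) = (p - 5)*(p + 1)*(p + 4)*(p^2 + 2*p) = (p - 5)*(p + 1)*(p + 2)*(p + 4)*(p)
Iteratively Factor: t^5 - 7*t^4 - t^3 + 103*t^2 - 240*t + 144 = (t - 1)*(t^4 - 6*t^3 - 7*t^2 + 96*t - 144) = (t - 3)*(t - 1)*(t^3 - 3*t^2 - 16*t + 48) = (t - 3)^2*(t - 1)*(t^2 - 16) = (t - 4)*(t - 3)^2*(t - 1)*(t + 4)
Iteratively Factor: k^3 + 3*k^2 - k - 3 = (k + 3)*(k^2 - 1) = (k - 1)*(k + 3)*(k + 1)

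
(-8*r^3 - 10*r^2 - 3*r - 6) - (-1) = -8*r^3 - 10*r^2 - 3*r - 5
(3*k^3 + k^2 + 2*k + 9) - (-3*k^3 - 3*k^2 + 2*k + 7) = 6*k^3 + 4*k^2 + 2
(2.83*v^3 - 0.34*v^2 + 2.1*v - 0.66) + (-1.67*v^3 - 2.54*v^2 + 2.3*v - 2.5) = 1.16*v^3 - 2.88*v^2 + 4.4*v - 3.16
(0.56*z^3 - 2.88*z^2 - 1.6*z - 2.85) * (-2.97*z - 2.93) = -1.6632*z^4 + 6.9128*z^3 + 13.1904*z^2 + 13.1525*z + 8.3505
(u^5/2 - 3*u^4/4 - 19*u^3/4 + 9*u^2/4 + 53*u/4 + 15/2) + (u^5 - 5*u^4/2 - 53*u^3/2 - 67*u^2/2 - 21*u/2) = 3*u^5/2 - 13*u^4/4 - 125*u^3/4 - 125*u^2/4 + 11*u/4 + 15/2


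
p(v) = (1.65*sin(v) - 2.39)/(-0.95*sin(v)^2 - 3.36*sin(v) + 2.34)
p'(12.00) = -0.07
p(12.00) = -0.85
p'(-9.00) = 0.15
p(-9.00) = -0.86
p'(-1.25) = 0.02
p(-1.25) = -0.85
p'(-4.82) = -0.20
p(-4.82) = 0.39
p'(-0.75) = -0.01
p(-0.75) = -0.84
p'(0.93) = -4.38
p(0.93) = 1.11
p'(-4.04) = 5.56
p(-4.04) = 1.26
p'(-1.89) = -0.02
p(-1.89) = -0.85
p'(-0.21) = -0.34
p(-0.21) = -0.91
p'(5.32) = 0.02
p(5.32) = -0.84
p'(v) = (1.9*sin(v)*cos(v) + 3.36*cos(v))*(1.65*sin(v) - 2.39)/(-0.95*sin(v)^2 - 3.36*sin(v) + 2.34)^2 + 1.65*cos(v)/(-0.95*sin(v)^2 - 3.36*sin(v) + 2.34) = (1.5675*sin(v)^2 - 4.541*sin(v) - 4.1694)*cos(v)/(0.9025*sin(v)^4 + 6.384*sin(v)^3 + 6.8436*sin(v)^2 - 15.7248*sin(v) + 5.4756)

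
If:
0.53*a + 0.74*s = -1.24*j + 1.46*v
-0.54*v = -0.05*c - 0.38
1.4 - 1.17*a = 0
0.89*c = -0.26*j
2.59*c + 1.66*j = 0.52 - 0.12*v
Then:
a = 1.20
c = -0.14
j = 0.48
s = -0.31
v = 0.69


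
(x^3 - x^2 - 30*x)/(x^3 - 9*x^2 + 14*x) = (x^2 - x - 30)/(x^2 - 9*x + 14)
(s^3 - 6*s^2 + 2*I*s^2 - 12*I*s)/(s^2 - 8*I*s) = (s^2 + 2*s*(-3 + I) - 12*I)/(s - 8*I)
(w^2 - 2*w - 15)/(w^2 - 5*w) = (w + 3)/w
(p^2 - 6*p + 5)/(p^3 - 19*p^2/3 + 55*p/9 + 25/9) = 9*(p - 1)/(9*p^2 - 12*p - 5)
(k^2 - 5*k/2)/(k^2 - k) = (k - 5/2)/(k - 1)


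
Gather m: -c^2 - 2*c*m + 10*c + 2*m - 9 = -c^2 + 10*c + m*(2 - 2*c) - 9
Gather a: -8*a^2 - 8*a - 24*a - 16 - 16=-8*a^2 - 32*a - 32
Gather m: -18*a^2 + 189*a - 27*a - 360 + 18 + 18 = -18*a^2 + 162*a - 324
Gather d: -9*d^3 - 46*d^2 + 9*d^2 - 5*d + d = -9*d^3 - 37*d^2 - 4*d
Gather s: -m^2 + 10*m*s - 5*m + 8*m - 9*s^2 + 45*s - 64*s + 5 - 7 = -m^2 + 3*m - 9*s^2 + s*(10*m - 19) - 2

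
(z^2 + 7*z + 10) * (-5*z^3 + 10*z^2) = -5*z^5 - 25*z^4 + 20*z^3 + 100*z^2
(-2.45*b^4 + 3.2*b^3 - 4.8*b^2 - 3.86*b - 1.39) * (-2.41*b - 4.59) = 5.9045*b^5 + 3.5335*b^4 - 3.12*b^3 + 31.3346*b^2 + 21.0673*b + 6.3801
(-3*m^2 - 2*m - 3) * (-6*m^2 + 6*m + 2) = 18*m^4 - 6*m^3 - 22*m - 6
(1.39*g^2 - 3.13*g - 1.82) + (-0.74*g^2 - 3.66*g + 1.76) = 0.65*g^2 - 6.79*g - 0.0600000000000001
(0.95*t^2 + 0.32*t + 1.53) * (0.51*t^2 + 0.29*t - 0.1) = 0.4845*t^4 + 0.4387*t^3 + 0.7781*t^2 + 0.4117*t - 0.153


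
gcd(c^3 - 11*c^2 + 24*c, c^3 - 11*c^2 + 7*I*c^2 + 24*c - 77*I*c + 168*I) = c^2 - 11*c + 24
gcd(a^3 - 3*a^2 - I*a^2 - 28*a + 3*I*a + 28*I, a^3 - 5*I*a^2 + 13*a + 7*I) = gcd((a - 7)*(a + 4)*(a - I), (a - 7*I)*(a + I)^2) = 1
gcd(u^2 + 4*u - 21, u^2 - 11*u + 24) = u - 3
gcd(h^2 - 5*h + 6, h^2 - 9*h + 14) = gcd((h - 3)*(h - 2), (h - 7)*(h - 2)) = h - 2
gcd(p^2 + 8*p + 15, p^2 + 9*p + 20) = p + 5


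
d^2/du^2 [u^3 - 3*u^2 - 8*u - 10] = 6*u - 6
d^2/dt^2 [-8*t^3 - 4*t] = -48*t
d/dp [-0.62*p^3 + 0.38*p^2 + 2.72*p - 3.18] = -1.86*p^2 + 0.76*p + 2.72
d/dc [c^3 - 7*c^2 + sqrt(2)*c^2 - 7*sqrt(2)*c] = 3*c^2 - 14*c + 2*sqrt(2)*c - 7*sqrt(2)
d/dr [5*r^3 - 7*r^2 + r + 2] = 15*r^2 - 14*r + 1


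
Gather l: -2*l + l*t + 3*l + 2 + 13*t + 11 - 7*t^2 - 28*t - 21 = l*(t + 1) - 7*t^2 - 15*t - 8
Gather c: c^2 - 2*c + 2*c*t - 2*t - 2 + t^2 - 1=c^2 + c*(2*t - 2) + t^2 - 2*t - 3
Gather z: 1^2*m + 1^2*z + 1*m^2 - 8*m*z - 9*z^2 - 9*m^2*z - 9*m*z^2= m^2 + m + z^2*(-9*m - 9) + z*(-9*m^2 - 8*m + 1)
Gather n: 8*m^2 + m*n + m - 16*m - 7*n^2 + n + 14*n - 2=8*m^2 - 15*m - 7*n^2 + n*(m + 15) - 2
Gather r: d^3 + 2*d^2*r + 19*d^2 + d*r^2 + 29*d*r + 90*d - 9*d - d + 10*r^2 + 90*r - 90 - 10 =d^3 + 19*d^2 + 80*d + r^2*(d + 10) + r*(2*d^2 + 29*d + 90) - 100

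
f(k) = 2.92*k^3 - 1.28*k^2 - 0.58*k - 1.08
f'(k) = 8.76*k^2 - 2.56*k - 0.58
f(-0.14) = -1.03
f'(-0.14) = -0.05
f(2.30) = 26.34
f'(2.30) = 39.87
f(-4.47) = -284.86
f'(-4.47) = 185.90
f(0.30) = -1.29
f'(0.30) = -0.56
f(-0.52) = -1.54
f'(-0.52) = 3.12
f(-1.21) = -7.43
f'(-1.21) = 15.34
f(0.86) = -0.67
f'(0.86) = 3.70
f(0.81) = -0.84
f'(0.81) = 3.09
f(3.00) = 64.50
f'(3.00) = 70.58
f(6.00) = 580.08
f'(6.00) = 299.42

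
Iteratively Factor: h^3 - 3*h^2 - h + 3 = (h - 3)*(h^2 - 1) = (h - 3)*(h - 1)*(h + 1)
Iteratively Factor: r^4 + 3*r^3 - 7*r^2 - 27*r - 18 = (r - 3)*(r^3 + 6*r^2 + 11*r + 6) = (r - 3)*(r + 1)*(r^2 + 5*r + 6) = (r - 3)*(r + 1)*(r + 3)*(r + 2)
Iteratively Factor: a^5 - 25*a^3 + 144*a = (a - 3)*(a^4 + 3*a^3 - 16*a^2 - 48*a) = a*(a - 3)*(a^3 + 3*a^2 - 16*a - 48) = a*(a - 3)*(a + 4)*(a^2 - a - 12) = a*(a - 4)*(a - 3)*(a + 4)*(a + 3)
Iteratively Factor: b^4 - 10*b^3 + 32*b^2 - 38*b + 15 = (b - 3)*(b^3 - 7*b^2 + 11*b - 5) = (b - 3)*(b - 1)*(b^2 - 6*b + 5) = (b - 3)*(b - 1)^2*(b - 5)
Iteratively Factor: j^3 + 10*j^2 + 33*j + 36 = (j + 4)*(j^2 + 6*j + 9) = (j + 3)*(j + 4)*(j + 3)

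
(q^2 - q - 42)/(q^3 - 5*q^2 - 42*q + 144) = (q - 7)/(q^2 - 11*q + 24)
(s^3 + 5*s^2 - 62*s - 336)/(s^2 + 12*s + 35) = (s^2 - 2*s - 48)/(s + 5)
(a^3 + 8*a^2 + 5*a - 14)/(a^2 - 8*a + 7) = (a^2 + 9*a + 14)/(a - 7)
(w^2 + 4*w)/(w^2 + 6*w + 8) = w/(w + 2)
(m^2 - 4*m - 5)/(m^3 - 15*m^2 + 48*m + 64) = (m - 5)/(m^2 - 16*m + 64)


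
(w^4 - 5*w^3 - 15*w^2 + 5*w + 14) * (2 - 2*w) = -2*w^5 + 12*w^4 + 20*w^3 - 40*w^2 - 18*w + 28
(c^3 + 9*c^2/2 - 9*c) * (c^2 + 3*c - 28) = c^5 + 15*c^4/2 - 47*c^3/2 - 153*c^2 + 252*c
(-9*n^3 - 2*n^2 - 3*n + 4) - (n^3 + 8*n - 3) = -10*n^3 - 2*n^2 - 11*n + 7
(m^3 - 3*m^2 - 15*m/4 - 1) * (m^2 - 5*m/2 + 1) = m^5 - 11*m^4/2 + 19*m^3/4 + 43*m^2/8 - 5*m/4 - 1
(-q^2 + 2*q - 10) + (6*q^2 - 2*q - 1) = 5*q^2 - 11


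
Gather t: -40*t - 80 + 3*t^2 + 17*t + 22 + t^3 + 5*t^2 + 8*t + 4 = t^3 + 8*t^2 - 15*t - 54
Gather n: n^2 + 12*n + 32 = n^2 + 12*n + 32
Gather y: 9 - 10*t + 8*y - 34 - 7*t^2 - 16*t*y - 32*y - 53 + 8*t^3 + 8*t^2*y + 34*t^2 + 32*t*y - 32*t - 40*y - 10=8*t^3 + 27*t^2 - 42*t + y*(8*t^2 + 16*t - 64) - 88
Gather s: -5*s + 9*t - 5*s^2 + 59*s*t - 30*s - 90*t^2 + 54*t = -5*s^2 + s*(59*t - 35) - 90*t^2 + 63*t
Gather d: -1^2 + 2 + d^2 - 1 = d^2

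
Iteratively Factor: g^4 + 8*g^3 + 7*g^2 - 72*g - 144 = (g + 3)*(g^3 + 5*g^2 - 8*g - 48) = (g - 3)*(g + 3)*(g^2 + 8*g + 16) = (g - 3)*(g + 3)*(g + 4)*(g + 4)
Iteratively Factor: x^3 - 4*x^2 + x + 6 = (x - 3)*(x^2 - x - 2) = (x - 3)*(x - 2)*(x + 1)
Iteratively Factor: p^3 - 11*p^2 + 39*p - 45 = (p - 3)*(p^2 - 8*p + 15) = (p - 5)*(p - 3)*(p - 3)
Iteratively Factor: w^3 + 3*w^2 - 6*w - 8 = (w + 4)*(w^2 - w - 2) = (w - 2)*(w + 4)*(w + 1)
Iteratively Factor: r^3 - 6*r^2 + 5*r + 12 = (r + 1)*(r^2 - 7*r + 12) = (r - 3)*(r + 1)*(r - 4)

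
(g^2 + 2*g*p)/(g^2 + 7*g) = (g + 2*p)/(g + 7)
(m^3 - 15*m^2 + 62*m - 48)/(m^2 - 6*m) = m - 9 + 8/m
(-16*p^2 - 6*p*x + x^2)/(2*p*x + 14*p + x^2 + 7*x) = (-8*p + x)/(x + 7)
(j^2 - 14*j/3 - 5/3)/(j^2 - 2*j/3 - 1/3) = (j - 5)/(j - 1)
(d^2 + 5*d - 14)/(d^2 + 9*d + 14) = (d - 2)/(d + 2)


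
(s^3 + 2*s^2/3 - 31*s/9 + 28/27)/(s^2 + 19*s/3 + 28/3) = (9*s^2 - 15*s + 4)/(9*(s + 4))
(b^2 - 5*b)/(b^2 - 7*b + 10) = b/(b - 2)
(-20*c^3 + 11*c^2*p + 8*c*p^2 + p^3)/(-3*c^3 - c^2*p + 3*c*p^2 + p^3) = (20*c^2 + 9*c*p + p^2)/(3*c^2 + 4*c*p + p^2)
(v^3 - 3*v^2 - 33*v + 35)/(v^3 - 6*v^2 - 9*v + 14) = (v + 5)/(v + 2)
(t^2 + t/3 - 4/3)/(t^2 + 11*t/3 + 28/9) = 3*(t - 1)/(3*t + 7)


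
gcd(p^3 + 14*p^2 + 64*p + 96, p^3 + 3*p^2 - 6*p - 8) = p + 4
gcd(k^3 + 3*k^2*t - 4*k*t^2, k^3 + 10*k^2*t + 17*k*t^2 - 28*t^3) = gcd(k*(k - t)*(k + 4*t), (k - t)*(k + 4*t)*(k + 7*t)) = -k^2 - 3*k*t + 4*t^2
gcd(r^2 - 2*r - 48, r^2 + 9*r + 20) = 1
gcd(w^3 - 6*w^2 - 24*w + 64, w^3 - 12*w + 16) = w^2 + 2*w - 8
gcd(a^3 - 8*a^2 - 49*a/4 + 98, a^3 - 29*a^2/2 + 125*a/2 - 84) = a^2 - 23*a/2 + 28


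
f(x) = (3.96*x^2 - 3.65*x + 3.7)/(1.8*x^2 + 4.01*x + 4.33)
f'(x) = (-3.6*x - 4.01)*(3.96*x^2 - 3.65*x + 3.7)/(1.8*x^2 + 4.01*x + 4.33)^2 + (7.92*x - 3.65)/(1.8*x^2 + 4.01*x + 4.33)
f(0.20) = 0.60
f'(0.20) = -0.94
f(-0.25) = 1.41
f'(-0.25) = -2.91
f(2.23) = 0.69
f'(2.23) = 0.26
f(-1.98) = 7.67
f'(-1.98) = 1.33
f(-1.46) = 7.56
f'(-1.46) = -2.51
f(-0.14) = 1.13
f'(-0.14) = -2.29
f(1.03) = 0.40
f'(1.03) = 0.14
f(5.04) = 1.22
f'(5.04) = 0.13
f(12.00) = 1.70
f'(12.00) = 0.04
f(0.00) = 0.85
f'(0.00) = -1.63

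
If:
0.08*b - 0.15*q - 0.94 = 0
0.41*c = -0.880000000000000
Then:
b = 1.875*q + 11.75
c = -2.15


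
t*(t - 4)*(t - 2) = t^3 - 6*t^2 + 8*t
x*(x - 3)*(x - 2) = x^3 - 5*x^2 + 6*x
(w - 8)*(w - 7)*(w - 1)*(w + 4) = w^4 - 12*w^3 + 7*w^2 + 228*w - 224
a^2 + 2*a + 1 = (a + 1)^2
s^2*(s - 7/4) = s^3 - 7*s^2/4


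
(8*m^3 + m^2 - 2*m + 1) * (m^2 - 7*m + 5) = 8*m^5 - 55*m^4 + 31*m^3 + 20*m^2 - 17*m + 5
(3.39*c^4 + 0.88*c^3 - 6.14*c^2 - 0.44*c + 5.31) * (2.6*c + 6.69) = 8.814*c^5 + 24.9671*c^4 - 10.0768*c^3 - 42.2206*c^2 + 10.8624*c + 35.5239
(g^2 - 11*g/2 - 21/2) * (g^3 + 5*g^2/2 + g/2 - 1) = g^5 - 3*g^4 - 95*g^3/4 - 30*g^2 + g/4 + 21/2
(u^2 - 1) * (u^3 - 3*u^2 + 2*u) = u^5 - 3*u^4 + u^3 + 3*u^2 - 2*u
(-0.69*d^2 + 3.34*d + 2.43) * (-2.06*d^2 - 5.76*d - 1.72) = 1.4214*d^4 - 2.906*d^3 - 23.0574*d^2 - 19.7416*d - 4.1796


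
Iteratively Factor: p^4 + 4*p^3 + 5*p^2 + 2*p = (p + 1)*(p^3 + 3*p^2 + 2*p) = p*(p + 1)*(p^2 + 3*p + 2) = p*(p + 1)^2*(p + 2)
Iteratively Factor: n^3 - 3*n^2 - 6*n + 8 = (n + 2)*(n^2 - 5*n + 4) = (n - 4)*(n + 2)*(n - 1)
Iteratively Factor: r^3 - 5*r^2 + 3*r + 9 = (r + 1)*(r^2 - 6*r + 9) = (r - 3)*(r + 1)*(r - 3)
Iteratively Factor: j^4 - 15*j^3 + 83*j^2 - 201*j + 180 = (j - 3)*(j^3 - 12*j^2 + 47*j - 60) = (j - 4)*(j - 3)*(j^2 - 8*j + 15) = (j - 4)*(j - 3)^2*(j - 5)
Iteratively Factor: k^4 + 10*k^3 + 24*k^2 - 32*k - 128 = (k + 4)*(k^3 + 6*k^2 - 32) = (k + 4)^2*(k^2 + 2*k - 8) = (k + 4)^3*(k - 2)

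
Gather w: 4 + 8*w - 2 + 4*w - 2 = 12*w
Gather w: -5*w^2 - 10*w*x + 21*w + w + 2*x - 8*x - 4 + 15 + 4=-5*w^2 + w*(22 - 10*x) - 6*x + 15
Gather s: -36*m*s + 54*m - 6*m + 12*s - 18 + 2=48*m + s*(12 - 36*m) - 16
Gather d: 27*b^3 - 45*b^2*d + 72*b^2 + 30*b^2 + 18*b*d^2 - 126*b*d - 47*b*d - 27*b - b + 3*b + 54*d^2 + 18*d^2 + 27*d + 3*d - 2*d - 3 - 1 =27*b^3 + 102*b^2 - 25*b + d^2*(18*b + 72) + d*(-45*b^2 - 173*b + 28) - 4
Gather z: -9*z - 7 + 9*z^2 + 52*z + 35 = 9*z^2 + 43*z + 28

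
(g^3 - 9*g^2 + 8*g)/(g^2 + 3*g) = (g^2 - 9*g + 8)/(g + 3)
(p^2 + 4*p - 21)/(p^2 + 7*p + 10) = (p^2 + 4*p - 21)/(p^2 + 7*p + 10)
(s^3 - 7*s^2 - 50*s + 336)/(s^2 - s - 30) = (s^2 - s - 56)/(s + 5)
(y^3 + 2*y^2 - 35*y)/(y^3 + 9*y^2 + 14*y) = (y - 5)/(y + 2)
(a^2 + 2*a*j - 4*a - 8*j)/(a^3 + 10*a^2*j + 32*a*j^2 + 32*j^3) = (a - 4)/(a^2 + 8*a*j + 16*j^2)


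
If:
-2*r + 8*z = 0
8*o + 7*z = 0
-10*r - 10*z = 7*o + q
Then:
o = -7*z/8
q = -351*z/8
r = 4*z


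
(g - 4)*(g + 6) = g^2 + 2*g - 24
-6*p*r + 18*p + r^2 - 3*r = (-6*p + r)*(r - 3)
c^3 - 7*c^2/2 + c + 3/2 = (c - 3)*(c - 1)*(c + 1/2)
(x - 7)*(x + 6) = x^2 - x - 42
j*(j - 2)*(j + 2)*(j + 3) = j^4 + 3*j^3 - 4*j^2 - 12*j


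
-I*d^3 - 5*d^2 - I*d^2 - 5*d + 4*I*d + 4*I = (d - 4*I)*(d - I)*(-I*d - I)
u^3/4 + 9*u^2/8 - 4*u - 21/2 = (u/4 + 1/2)*(u - 7/2)*(u + 6)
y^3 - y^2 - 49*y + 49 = (y - 7)*(y - 1)*(y + 7)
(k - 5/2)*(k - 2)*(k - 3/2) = k^3 - 6*k^2 + 47*k/4 - 15/2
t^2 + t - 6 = (t - 2)*(t + 3)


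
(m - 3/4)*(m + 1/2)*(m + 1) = m^3 + 3*m^2/4 - 5*m/8 - 3/8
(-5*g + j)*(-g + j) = 5*g^2 - 6*g*j + j^2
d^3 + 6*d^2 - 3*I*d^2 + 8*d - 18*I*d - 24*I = (d + 2)*(d + 4)*(d - 3*I)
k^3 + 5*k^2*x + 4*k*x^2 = k*(k + x)*(k + 4*x)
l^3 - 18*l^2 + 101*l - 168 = (l - 8)*(l - 7)*(l - 3)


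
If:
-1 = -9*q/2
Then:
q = 2/9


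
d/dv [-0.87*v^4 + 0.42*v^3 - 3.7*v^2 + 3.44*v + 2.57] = -3.48*v^3 + 1.26*v^2 - 7.4*v + 3.44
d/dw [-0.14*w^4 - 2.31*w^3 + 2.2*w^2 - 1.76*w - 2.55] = -0.56*w^3 - 6.93*w^2 + 4.4*w - 1.76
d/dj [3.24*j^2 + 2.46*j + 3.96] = 6.48*j + 2.46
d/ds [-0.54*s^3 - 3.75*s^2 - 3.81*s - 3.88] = -1.62*s^2 - 7.5*s - 3.81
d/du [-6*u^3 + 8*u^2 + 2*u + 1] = -18*u^2 + 16*u + 2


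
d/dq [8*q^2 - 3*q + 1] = 16*q - 3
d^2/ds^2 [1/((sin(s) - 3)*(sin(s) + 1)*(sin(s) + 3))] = (-9*sin(s)^5 - 2*sin(s)^4 + 28*sin(s)^3 - 66*sin(s)^2 - 99*sin(s) + 180)/((sin(s) - 3)^3*(sin(s) + 1)^2*(sin(s) + 3)^3)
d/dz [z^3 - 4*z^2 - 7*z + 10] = 3*z^2 - 8*z - 7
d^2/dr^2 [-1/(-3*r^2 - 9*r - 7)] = 6*(-3*r^2 - 9*r + 3*(2*r + 3)^2 - 7)/(3*r^2 + 9*r + 7)^3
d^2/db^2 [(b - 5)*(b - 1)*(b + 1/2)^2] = 12*b^2 - 30*b - 3/2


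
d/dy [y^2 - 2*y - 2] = 2*y - 2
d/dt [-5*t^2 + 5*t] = 5 - 10*t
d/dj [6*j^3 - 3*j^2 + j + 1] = 18*j^2 - 6*j + 1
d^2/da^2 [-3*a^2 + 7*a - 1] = -6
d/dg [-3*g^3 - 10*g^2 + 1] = g*(-9*g - 20)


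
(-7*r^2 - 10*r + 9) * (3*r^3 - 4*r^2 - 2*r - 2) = -21*r^5 - 2*r^4 + 81*r^3 - 2*r^2 + 2*r - 18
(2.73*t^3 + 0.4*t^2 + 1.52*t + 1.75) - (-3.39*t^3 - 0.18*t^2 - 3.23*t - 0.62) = 6.12*t^3 + 0.58*t^2 + 4.75*t + 2.37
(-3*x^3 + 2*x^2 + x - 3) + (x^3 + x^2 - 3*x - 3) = -2*x^3 + 3*x^2 - 2*x - 6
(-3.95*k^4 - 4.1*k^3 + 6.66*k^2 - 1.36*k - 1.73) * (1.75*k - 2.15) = -6.9125*k^5 + 1.3175*k^4 + 20.47*k^3 - 16.699*k^2 - 0.1035*k + 3.7195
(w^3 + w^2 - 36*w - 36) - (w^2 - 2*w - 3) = w^3 - 34*w - 33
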